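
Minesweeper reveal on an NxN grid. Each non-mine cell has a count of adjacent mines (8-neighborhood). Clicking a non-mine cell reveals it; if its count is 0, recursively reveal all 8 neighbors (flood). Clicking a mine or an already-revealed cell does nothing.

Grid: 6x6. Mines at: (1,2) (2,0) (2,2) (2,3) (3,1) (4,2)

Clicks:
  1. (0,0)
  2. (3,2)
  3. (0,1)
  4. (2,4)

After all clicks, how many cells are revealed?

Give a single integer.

Answer: 6

Derivation:
Click 1 (0,0) count=0: revealed 4 new [(0,0) (0,1) (1,0) (1,1)] -> total=4
Click 2 (3,2) count=4: revealed 1 new [(3,2)] -> total=5
Click 3 (0,1) count=1: revealed 0 new [(none)] -> total=5
Click 4 (2,4) count=1: revealed 1 new [(2,4)] -> total=6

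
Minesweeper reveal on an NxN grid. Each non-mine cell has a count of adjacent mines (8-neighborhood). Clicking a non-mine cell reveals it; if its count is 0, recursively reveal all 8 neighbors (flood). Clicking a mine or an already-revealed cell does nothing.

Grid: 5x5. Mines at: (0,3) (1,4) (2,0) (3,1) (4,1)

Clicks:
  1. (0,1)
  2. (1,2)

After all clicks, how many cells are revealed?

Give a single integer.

Answer: 6

Derivation:
Click 1 (0,1) count=0: revealed 6 new [(0,0) (0,1) (0,2) (1,0) (1,1) (1,2)] -> total=6
Click 2 (1,2) count=1: revealed 0 new [(none)] -> total=6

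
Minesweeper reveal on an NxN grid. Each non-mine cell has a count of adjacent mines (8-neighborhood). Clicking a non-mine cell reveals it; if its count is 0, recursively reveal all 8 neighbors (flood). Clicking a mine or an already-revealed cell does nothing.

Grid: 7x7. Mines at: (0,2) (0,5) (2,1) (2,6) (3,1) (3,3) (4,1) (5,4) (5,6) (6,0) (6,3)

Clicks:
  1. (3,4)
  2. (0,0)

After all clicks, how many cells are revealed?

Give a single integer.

Answer: 5

Derivation:
Click 1 (3,4) count=1: revealed 1 new [(3,4)] -> total=1
Click 2 (0,0) count=0: revealed 4 new [(0,0) (0,1) (1,0) (1,1)] -> total=5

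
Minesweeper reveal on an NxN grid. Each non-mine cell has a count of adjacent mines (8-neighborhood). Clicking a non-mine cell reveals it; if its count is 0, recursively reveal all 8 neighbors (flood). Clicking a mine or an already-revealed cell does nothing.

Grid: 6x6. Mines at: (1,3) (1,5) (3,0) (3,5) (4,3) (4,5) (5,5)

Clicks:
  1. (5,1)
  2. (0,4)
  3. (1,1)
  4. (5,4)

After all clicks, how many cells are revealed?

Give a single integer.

Click 1 (5,1) count=0: revealed 6 new [(4,0) (4,1) (4,2) (5,0) (5,1) (5,2)] -> total=6
Click 2 (0,4) count=2: revealed 1 new [(0,4)] -> total=7
Click 3 (1,1) count=0: revealed 9 new [(0,0) (0,1) (0,2) (1,0) (1,1) (1,2) (2,0) (2,1) (2,2)] -> total=16
Click 4 (5,4) count=3: revealed 1 new [(5,4)] -> total=17

Answer: 17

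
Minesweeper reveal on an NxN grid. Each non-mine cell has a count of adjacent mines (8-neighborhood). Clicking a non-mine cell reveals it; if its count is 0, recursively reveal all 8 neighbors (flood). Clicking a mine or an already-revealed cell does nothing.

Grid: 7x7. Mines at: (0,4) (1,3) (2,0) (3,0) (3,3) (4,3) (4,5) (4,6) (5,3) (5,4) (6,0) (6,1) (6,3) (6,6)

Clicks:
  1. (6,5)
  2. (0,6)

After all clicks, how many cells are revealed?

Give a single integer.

Answer: 12

Derivation:
Click 1 (6,5) count=2: revealed 1 new [(6,5)] -> total=1
Click 2 (0,6) count=0: revealed 11 new [(0,5) (0,6) (1,4) (1,5) (1,6) (2,4) (2,5) (2,6) (3,4) (3,5) (3,6)] -> total=12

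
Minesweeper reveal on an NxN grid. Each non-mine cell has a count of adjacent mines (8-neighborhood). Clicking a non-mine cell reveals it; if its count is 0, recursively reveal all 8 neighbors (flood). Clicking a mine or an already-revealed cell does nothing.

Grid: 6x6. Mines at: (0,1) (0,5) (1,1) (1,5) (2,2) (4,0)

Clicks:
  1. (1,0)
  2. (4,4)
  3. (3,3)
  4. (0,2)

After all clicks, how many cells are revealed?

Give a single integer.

Answer: 20

Derivation:
Click 1 (1,0) count=2: revealed 1 new [(1,0)] -> total=1
Click 2 (4,4) count=0: revealed 18 new [(2,3) (2,4) (2,5) (3,1) (3,2) (3,3) (3,4) (3,5) (4,1) (4,2) (4,3) (4,4) (4,5) (5,1) (5,2) (5,3) (5,4) (5,5)] -> total=19
Click 3 (3,3) count=1: revealed 0 new [(none)] -> total=19
Click 4 (0,2) count=2: revealed 1 new [(0,2)] -> total=20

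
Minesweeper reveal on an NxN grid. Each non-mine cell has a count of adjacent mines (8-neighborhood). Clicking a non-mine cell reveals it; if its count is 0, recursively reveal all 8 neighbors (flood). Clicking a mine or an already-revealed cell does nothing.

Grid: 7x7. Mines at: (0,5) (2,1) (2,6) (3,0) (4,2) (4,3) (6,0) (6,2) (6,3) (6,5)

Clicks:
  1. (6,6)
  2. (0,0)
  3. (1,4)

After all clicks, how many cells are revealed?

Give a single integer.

Click 1 (6,6) count=1: revealed 1 new [(6,6)] -> total=1
Click 2 (0,0) count=0: revealed 19 new [(0,0) (0,1) (0,2) (0,3) (0,4) (1,0) (1,1) (1,2) (1,3) (1,4) (1,5) (2,2) (2,3) (2,4) (2,5) (3,2) (3,3) (3,4) (3,5)] -> total=20
Click 3 (1,4) count=1: revealed 0 new [(none)] -> total=20

Answer: 20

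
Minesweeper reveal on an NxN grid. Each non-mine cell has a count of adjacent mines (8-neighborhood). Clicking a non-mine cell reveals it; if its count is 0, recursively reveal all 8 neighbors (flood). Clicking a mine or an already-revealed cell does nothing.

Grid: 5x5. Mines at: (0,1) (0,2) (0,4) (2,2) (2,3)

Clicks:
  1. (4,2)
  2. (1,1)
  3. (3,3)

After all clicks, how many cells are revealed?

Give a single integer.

Click 1 (4,2) count=0: revealed 14 new [(1,0) (1,1) (2,0) (2,1) (3,0) (3,1) (3,2) (3,3) (3,4) (4,0) (4,1) (4,2) (4,3) (4,4)] -> total=14
Click 2 (1,1) count=3: revealed 0 new [(none)] -> total=14
Click 3 (3,3) count=2: revealed 0 new [(none)] -> total=14

Answer: 14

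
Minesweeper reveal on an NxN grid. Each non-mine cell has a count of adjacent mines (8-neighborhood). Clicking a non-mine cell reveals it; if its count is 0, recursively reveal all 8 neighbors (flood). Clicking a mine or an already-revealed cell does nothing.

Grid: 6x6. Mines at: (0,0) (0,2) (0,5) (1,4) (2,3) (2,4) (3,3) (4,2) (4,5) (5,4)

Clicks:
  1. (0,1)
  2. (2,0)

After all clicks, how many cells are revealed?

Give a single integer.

Click 1 (0,1) count=2: revealed 1 new [(0,1)] -> total=1
Click 2 (2,0) count=0: revealed 13 new [(1,0) (1,1) (1,2) (2,0) (2,1) (2,2) (3,0) (3,1) (3,2) (4,0) (4,1) (5,0) (5,1)] -> total=14

Answer: 14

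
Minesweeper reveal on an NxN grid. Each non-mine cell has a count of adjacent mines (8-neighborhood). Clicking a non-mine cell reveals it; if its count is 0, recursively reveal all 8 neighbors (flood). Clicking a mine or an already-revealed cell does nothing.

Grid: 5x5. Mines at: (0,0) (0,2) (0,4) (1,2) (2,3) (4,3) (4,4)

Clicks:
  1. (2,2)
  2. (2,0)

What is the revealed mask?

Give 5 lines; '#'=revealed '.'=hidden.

Answer: .....
##...
###..
###..
###..

Derivation:
Click 1 (2,2) count=2: revealed 1 new [(2,2)] -> total=1
Click 2 (2,0) count=0: revealed 10 new [(1,0) (1,1) (2,0) (2,1) (3,0) (3,1) (3,2) (4,0) (4,1) (4,2)] -> total=11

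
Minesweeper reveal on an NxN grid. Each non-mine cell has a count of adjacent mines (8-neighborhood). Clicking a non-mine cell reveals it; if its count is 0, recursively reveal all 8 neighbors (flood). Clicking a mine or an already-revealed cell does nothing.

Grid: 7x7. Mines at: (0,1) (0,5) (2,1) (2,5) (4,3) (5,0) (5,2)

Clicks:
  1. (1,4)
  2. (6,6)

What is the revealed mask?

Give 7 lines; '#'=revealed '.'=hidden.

Click 1 (1,4) count=2: revealed 1 new [(1,4)] -> total=1
Click 2 (6,6) count=0: revealed 14 new [(3,4) (3,5) (3,6) (4,4) (4,5) (4,6) (5,3) (5,4) (5,5) (5,6) (6,3) (6,4) (6,5) (6,6)] -> total=15

Answer: .......
....#..
.......
....###
....###
...####
...####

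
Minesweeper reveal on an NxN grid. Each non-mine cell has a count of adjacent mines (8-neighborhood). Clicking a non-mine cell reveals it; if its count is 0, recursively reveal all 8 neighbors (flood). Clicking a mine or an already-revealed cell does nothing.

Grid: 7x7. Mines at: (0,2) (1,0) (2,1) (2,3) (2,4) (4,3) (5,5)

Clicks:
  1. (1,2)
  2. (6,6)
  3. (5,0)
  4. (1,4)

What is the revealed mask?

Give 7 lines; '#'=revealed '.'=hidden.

Click 1 (1,2) count=3: revealed 1 new [(1,2)] -> total=1
Click 2 (6,6) count=1: revealed 1 new [(6,6)] -> total=2
Click 3 (5,0) count=0: revealed 16 new [(3,0) (3,1) (3,2) (4,0) (4,1) (4,2) (5,0) (5,1) (5,2) (5,3) (5,4) (6,0) (6,1) (6,2) (6,3) (6,4)] -> total=18
Click 4 (1,4) count=2: revealed 1 new [(1,4)] -> total=19

Answer: .......
..#.#..
.......
###....
###....
#####..
#####.#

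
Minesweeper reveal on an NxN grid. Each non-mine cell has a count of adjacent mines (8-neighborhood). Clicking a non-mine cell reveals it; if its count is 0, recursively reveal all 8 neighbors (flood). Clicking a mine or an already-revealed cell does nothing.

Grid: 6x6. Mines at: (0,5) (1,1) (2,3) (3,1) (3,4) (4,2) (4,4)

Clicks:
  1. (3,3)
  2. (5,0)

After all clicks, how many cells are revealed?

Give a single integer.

Click 1 (3,3) count=4: revealed 1 new [(3,3)] -> total=1
Click 2 (5,0) count=0: revealed 4 new [(4,0) (4,1) (5,0) (5,1)] -> total=5

Answer: 5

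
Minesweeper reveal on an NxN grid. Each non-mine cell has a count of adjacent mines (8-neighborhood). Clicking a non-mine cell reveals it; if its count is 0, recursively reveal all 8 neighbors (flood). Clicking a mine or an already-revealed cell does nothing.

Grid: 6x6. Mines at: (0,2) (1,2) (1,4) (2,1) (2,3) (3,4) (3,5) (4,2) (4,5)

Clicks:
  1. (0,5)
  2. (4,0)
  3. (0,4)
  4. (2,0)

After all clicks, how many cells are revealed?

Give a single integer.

Click 1 (0,5) count=1: revealed 1 new [(0,5)] -> total=1
Click 2 (4,0) count=0: revealed 6 new [(3,0) (3,1) (4,0) (4,1) (5,0) (5,1)] -> total=7
Click 3 (0,4) count=1: revealed 1 new [(0,4)] -> total=8
Click 4 (2,0) count=1: revealed 1 new [(2,0)] -> total=9

Answer: 9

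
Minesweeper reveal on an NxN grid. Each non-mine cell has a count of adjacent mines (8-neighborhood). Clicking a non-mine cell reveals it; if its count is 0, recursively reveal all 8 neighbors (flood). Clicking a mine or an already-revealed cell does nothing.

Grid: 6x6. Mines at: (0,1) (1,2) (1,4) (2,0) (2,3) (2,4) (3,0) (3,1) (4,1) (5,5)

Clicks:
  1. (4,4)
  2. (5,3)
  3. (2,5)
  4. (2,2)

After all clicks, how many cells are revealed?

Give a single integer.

Answer: 11

Derivation:
Click 1 (4,4) count=1: revealed 1 new [(4,4)] -> total=1
Click 2 (5,3) count=0: revealed 8 new [(3,2) (3,3) (3,4) (4,2) (4,3) (5,2) (5,3) (5,4)] -> total=9
Click 3 (2,5) count=2: revealed 1 new [(2,5)] -> total=10
Click 4 (2,2) count=3: revealed 1 new [(2,2)] -> total=11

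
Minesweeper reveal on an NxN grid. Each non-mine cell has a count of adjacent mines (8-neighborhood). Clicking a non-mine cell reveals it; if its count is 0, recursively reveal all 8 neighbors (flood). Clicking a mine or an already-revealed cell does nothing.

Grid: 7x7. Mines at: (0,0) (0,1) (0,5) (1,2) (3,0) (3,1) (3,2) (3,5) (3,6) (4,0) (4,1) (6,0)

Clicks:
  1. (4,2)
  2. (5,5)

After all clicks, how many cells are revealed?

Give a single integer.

Click 1 (4,2) count=3: revealed 1 new [(4,2)] -> total=1
Click 2 (5,5) count=0: revealed 16 new [(4,3) (4,4) (4,5) (4,6) (5,1) (5,2) (5,3) (5,4) (5,5) (5,6) (6,1) (6,2) (6,3) (6,4) (6,5) (6,6)] -> total=17

Answer: 17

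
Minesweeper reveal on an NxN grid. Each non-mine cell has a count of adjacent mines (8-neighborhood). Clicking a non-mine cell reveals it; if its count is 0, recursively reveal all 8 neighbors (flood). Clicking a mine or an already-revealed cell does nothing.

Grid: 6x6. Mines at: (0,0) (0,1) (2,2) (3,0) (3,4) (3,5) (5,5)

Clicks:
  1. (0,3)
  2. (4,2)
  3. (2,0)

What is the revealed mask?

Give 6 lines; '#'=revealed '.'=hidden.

Click 1 (0,3) count=0: revealed 11 new [(0,2) (0,3) (0,4) (0,5) (1,2) (1,3) (1,4) (1,5) (2,3) (2,4) (2,5)] -> total=11
Click 2 (4,2) count=0: revealed 13 new [(3,1) (3,2) (3,3) (4,0) (4,1) (4,2) (4,3) (4,4) (5,0) (5,1) (5,2) (5,3) (5,4)] -> total=24
Click 3 (2,0) count=1: revealed 1 new [(2,0)] -> total=25

Answer: ..####
..####
#..###
.###..
#####.
#####.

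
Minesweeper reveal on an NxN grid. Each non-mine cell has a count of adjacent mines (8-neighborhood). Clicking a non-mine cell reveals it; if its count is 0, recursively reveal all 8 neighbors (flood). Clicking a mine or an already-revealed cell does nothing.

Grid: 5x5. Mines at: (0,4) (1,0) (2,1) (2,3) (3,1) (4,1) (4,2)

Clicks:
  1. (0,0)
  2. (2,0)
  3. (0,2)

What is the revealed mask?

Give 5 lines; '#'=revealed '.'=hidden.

Answer: ####.
.###.
#....
.....
.....

Derivation:
Click 1 (0,0) count=1: revealed 1 new [(0,0)] -> total=1
Click 2 (2,0) count=3: revealed 1 new [(2,0)] -> total=2
Click 3 (0,2) count=0: revealed 6 new [(0,1) (0,2) (0,3) (1,1) (1,2) (1,3)] -> total=8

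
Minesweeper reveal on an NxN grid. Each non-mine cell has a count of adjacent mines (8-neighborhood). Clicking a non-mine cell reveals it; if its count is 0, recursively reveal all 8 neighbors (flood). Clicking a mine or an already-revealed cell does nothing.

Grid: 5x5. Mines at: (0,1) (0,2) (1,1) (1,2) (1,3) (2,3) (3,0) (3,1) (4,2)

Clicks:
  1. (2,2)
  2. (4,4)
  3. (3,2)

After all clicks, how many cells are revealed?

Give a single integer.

Answer: 6

Derivation:
Click 1 (2,2) count=5: revealed 1 new [(2,2)] -> total=1
Click 2 (4,4) count=0: revealed 4 new [(3,3) (3,4) (4,3) (4,4)] -> total=5
Click 3 (3,2) count=3: revealed 1 new [(3,2)] -> total=6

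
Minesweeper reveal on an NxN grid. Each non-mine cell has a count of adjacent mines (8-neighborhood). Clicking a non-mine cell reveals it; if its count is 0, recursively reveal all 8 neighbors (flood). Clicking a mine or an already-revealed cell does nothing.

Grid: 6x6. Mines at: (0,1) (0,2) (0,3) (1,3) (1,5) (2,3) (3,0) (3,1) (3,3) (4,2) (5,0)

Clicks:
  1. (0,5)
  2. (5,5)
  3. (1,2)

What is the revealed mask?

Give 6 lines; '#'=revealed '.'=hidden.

Click 1 (0,5) count=1: revealed 1 new [(0,5)] -> total=1
Click 2 (5,5) count=0: revealed 10 new [(2,4) (2,5) (3,4) (3,5) (4,3) (4,4) (4,5) (5,3) (5,4) (5,5)] -> total=11
Click 3 (1,2) count=5: revealed 1 new [(1,2)] -> total=12

Answer: .....#
..#...
....##
....##
...###
...###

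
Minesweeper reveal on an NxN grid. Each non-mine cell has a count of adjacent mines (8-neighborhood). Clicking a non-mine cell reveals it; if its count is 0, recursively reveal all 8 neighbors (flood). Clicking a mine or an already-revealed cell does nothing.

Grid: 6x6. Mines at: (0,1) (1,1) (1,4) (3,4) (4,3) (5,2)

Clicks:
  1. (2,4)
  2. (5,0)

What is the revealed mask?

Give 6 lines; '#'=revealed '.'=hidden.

Click 1 (2,4) count=2: revealed 1 new [(2,4)] -> total=1
Click 2 (5,0) count=0: revealed 11 new [(2,0) (2,1) (2,2) (3,0) (3,1) (3,2) (4,0) (4,1) (4,2) (5,0) (5,1)] -> total=12

Answer: ......
......
###.#.
###...
###...
##....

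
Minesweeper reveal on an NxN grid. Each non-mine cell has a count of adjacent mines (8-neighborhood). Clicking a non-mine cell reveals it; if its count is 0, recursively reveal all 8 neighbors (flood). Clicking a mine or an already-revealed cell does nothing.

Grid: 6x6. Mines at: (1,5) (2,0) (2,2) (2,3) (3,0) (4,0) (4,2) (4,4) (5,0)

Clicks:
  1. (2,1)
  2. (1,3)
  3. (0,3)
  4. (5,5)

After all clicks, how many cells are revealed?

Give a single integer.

Click 1 (2,1) count=3: revealed 1 new [(2,1)] -> total=1
Click 2 (1,3) count=2: revealed 1 new [(1,3)] -> total=2
Click 3 (0,3) count=0: revealed 9 new [(0,0) (0,1) (0,2) (0,3) (0,4) (1,0) (1,1) (1,2) (1,4)] -> total=11
Click 4 (5,5) count=1: revealed 1 new [(5,5)] -> total=12

Answer: 12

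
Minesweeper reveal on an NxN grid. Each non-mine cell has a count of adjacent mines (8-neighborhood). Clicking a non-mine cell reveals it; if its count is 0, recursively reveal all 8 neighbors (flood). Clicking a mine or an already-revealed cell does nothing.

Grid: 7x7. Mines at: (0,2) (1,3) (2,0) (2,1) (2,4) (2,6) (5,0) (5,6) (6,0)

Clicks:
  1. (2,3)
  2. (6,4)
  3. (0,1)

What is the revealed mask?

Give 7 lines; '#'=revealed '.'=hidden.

Click 1 (2,3) count=2: revealed 1 new [(2,3)] -> total=1
Click 2 (6,4) count=0: revealed 20 new [(3,1) (3,2) (3,3) (3,4) (3,5) (4,1) (4,2) (4,3) (4,4) (4,5) (5,1) (5,2) (5,3) (5,4) (5,5) (6,1) (6,2) (6,3) (6,4) (6,5)] -> total=21
Click 3 (0,1) count=1: revealed 1 new [(0,1)] -> total=22

Answer: .#.....
.......
...#...
.#####.
.#####.
.#####.
.#####.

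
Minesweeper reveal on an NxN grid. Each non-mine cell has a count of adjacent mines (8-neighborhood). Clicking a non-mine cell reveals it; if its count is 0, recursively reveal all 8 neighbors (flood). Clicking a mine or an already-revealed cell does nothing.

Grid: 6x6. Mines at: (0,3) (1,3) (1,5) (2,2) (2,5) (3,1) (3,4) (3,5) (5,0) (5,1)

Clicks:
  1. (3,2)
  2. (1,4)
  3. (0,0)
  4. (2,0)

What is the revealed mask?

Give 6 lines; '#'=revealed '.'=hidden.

Answer: ###...
###.#.
##....
..#...
......
......

Derivation:
Click 1 (3,2) count=2: revealed 1 new [(3,2)] -> total=1
Click 2 (1,4) count=4: revealed 1 new [(1,4)] -> total=2
Click 3 (0,0) count=0: revealed 8 new [(0,0) (0,1) (0,2) (1,0) (1,1) (1,2) (2,0) (2,1)] -> total=10
Click 4 (2,0) count=1: revealed 0 new [(none)] -> total=10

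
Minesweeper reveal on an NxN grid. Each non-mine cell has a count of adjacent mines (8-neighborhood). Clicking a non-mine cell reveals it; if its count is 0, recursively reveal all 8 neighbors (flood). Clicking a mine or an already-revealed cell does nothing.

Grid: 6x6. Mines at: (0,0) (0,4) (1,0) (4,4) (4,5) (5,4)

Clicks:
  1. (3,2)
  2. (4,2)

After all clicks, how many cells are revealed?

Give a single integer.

Click 1 (3,2) count=0: revealed 28 new [(0,1) (0,2) (0,3) (1,1) (1,2) (1,3) (1,4) (1,5) (2,0) (2,1) (2,2) (2,3) (2,4) (2,5) (3,0) (3,1) (3,2) (3,3) (3,4) (3,5) (4,0) (4,1) (4,2) (4,3) (5,0) (5,1) (5,2) (5,3)] -> total=28
Click 2 (4,2) count=0: revealed 0 new [(none)] -> total=28

Answer: 28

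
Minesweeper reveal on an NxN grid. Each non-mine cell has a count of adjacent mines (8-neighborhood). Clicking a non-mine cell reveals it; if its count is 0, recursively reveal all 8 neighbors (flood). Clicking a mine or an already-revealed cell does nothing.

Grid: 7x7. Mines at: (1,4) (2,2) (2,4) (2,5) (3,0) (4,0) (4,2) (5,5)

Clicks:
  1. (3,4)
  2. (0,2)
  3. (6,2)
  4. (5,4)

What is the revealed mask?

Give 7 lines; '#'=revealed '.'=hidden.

Answer: ####...
####...
##.....
....#..
.......
#####..
#####..

Derivation:
Click 1 (3,4) count=2: revealed 1 new [(3,4)] -> total=1
Click 2 (0,2) count=0: revealed 10 new [(0,0) (0,1) (0,2) (0,3) (1,0) (1,1) (1,2) (1,3) (2,0) (2,1)] -> total=11
Click 3 (6,2) count=0: revealed 10 new [(5,0) (5,1) (5,2) (5,3) (5,4) (6,0) (6,1) (6,2) (6,3) (6,4)] -> total=21
Click 4 (5,4) count=1: revealed 0 new [(none)] -> total=21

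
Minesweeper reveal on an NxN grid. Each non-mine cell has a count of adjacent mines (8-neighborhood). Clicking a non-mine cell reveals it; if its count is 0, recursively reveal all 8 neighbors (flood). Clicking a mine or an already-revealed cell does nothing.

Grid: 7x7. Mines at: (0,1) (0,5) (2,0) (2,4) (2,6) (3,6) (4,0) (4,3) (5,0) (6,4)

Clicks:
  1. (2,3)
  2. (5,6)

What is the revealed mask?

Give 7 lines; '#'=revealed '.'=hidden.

Answer: .......
.......
...#...
.......
.....##
.....##
.....##

Derivation:
Click 1 (2,3) count=1: revealed 1 new [(2,3)] -> total=1
Click 2 (5,6) count=0: revealed 6 new [(4,5) (4,6) (5,5) (5,6) (6,5) (6,6)] -> total=7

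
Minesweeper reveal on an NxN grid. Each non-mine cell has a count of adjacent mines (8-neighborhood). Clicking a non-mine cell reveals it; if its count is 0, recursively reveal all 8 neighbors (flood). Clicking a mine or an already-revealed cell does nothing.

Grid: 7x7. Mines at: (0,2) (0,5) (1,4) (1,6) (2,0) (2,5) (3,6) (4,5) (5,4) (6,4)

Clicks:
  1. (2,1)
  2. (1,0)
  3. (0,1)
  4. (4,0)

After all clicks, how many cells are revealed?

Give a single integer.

Answer: 27

Derivation:
Click 1 (2,1) count=1: revealed 1 new [(2,1)] -> total=1
Click 2 (1,0) count=1: revealed 1 new [(1,0)] -> total=2
Click 3 (0,1) count=1: revealed 1 new [(0,1)] -> total=3
Click 4 (4,0) count=0: revealed 24 new [(1,1) (1,2) (1,3) (2,2) (2,3) (2,4) (3,0) (3,1) (3,2) (3,3) (3,4) (4,0) (4,1) (4,2) (4,3) (4,4) (5,0) (5,1) (5,2) (5,3) (6,0) (6,1) (6,2) (6,3)] -> total=27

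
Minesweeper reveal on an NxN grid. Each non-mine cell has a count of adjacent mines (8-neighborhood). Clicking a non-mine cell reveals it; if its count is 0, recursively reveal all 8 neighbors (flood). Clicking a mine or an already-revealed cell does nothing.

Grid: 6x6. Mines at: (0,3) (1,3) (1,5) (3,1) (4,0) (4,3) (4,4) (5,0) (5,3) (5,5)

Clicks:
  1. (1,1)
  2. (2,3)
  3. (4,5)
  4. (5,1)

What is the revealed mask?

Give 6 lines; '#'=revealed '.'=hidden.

Click 1 (1,1) count=0: revealed 9 new [(0,0) (0,1) (0,2) (1,0) (1,1) (1,2) (2,0) (2,1) (2,2)] -> total=9
Click 2 (2,3) count=1: revealed 1 new [(2,3)] -> total=10
Click 3 (4,5) count=2: revealed 1 new [(4,5)] -> total=11
Click 4 (5,1) count=2: revealed 1 new [(5,1)] -> total=12

Answer: ###...
###...
####..
......
.....#
.#....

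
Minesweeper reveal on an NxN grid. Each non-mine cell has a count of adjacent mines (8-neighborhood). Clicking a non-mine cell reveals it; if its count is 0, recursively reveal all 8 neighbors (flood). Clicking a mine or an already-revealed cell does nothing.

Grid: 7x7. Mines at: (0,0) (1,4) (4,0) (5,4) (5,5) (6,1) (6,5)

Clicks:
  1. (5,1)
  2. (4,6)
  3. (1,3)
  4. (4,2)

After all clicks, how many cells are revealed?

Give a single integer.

Click 1 (5,1) count=2: revealed 1 new [(5,1)] -> total=1
Click 2 (4,6) count=1: revealed 1 new [(4,6)] -> total=2
Click 3 (1,3) count=1: revealed 1 new [(1,3)] -> total=3
Click 4 (4,2) count=0: revealed 31 new [(0,1) (0,2) (0,3) (0,5) (0,6) (1,0) (1,1) (1,2) (1,5) (1,6) (2,0) (2,1) (2,2) (2,3) (2,4) (2,5) (2,6) (3,0) (3,1) (3,2) (3,3) (3,4) (3,5) (3,6) (4,1) (4,2) (4,3) (4,4) (4,5) (5,2) (5,3)] -> total=34

Answer: 34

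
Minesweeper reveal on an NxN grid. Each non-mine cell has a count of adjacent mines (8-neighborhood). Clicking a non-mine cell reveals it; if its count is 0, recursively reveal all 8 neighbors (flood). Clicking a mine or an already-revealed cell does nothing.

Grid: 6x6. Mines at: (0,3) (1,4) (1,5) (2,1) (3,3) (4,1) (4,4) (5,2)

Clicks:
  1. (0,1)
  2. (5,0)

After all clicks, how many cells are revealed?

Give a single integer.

Answer: 7

Derivation:
Click 1 (0,1) count=0: revealed 6 new [(0,0) (0,1) (0,2) (1,0) (1,1) (1,2)] -> total=6
Click 2 (5,0) count=1: revealed 1 new [(5,0)] -> total=7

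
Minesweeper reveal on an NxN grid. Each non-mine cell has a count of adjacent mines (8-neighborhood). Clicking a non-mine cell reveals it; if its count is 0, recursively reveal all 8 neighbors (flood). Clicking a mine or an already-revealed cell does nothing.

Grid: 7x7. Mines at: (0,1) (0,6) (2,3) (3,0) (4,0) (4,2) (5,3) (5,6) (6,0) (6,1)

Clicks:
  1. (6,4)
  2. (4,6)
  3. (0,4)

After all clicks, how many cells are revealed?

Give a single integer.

Click 1 (6,4) count=1: revealed 1 new [(6,4)] -> total=1
Click 2 (4,6) count=1: revealed 1 new [(4,6)] -> total=2
Click 3 (0,4) count=0: revealed 8 new [(0,2) (0,3) (0,4) (0,5) (1,2) (1,3) (1,4) (1,5)] -> total=10

Answer: 10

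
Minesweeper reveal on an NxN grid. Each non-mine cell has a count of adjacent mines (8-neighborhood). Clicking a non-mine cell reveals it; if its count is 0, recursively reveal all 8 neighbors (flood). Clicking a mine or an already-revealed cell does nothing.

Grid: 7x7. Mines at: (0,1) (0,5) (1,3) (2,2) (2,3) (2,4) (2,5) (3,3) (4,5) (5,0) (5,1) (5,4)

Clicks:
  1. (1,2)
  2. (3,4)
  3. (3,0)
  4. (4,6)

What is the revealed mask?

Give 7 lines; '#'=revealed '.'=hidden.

Answer: .......
###....
##.....
##..#..
##....#
.......
.......

Derivation:
Click 1 (1,2) count=4: revealed 1 new [(1,2)] -> total=1
Click 2 (3,4) count=5: revealed 1 new [(3,4)] -> total=2
Click 3 (3,0) count=0: revealed 8 new [(1,0) (1,1) (2,0) (2,1) (3,0) (3,1) (4,0) (4,1)] -> total=10
Click 4 (4,6) count=1: revealed 1 new [(4,6)] -> total=11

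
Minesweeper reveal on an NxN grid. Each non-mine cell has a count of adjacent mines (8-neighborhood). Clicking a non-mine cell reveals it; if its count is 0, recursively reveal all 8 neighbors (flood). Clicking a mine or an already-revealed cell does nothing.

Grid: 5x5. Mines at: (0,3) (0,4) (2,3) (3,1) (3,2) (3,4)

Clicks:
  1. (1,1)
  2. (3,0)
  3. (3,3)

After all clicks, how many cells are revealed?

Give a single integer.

Click 1 (1,1) count=0: revealed 9 new [(0,0) (0,1) (0,2) (1,0) (1,1) (1,2) (2,0) (2,1) (2,2)] -> total=9
Click 2 (3,0) count=1: revealed 1 new [(3,0)] -> total=10
Click 3 (3,3) count=3: revealed 1 new [(3,3)] -> total=11

Answer: 11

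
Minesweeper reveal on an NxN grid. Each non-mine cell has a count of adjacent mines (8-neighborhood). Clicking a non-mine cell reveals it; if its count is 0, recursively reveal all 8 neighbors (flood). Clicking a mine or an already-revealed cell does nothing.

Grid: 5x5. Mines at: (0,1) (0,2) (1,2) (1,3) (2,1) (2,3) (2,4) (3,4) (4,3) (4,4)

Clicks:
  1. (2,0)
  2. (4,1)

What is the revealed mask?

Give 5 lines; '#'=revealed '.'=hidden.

Answer: .....
.....
#....
###..
###..

Derivation:
Click 1 (2,0) count=1: revealed 1 new [(2,0)] -> total=1
Click 2 (4,1) count=0: revealed 6 new [(3,0) (3,1) (3,2) (4,0) (4,1) (4,2)] -> total=7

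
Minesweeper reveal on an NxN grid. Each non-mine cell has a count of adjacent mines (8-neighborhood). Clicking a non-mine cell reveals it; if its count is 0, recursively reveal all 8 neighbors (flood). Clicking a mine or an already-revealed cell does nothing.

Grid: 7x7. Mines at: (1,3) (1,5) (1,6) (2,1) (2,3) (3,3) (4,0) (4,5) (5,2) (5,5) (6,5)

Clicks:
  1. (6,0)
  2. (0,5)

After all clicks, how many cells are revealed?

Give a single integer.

Answer: 5

Derivation:
Click 1 (6,0) count=0: revealed 4 new [(5,0) (5,1) (6,0) (6,1)] -> total=4
Click 2 (0,5) count=2: revealed 1 new [(0,5)] -> total=5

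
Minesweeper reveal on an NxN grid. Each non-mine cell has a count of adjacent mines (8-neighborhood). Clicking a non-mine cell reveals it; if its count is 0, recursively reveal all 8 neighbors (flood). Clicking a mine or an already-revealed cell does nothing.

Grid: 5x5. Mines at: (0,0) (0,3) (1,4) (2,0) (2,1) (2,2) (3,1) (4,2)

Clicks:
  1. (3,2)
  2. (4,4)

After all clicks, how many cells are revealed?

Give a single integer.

Answer: 7

Derivation:
Click 1 (3,2) count=4: revealed 1 new [(3,2)] -> total=1
Click 2 (4,4) count=0: revealed 6 new [(2,3) (2,4) (3,3) (3,4) (4,3) (4,4)] -> total=7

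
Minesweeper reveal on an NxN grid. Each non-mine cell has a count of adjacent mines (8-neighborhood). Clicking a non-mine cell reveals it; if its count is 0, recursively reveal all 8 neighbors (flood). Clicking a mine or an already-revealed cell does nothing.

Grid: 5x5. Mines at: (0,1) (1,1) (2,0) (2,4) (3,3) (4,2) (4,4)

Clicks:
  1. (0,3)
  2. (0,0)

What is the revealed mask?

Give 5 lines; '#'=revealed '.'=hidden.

Answer: #.###
..###
.....
.....
.....

Derivation:
Click 1 (0,3) count=0: revealed 6 new [(0,2) (0,3) (0,4) (1,2) (1,3) (1,4)] -> total=6
Click 2 (0,0) count=2: revealed 1 new [(0,0)] -> total=7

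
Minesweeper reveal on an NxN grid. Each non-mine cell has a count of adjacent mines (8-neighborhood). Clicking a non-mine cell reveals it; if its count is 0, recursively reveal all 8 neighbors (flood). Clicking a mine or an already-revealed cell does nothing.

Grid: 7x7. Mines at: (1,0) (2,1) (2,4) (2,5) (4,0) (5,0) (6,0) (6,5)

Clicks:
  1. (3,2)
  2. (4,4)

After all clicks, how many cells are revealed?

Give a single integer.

Answer: 22

Derivation:
Click 1 (3,2) count=1: revealed 1 new [(3,2)] -> total=1
Click 2 (4,4) count=0: revealed 21 new [(3,1) (3,3) (3,4) (3,5) (3,6) (4,1) (4,2) (4,3) (4,4) (4,5) (4,6) (5,1) (5,2) (5,3) (5,4) (5,5) (5,6) (6,1) (6,2) (6,3) (6,4)] -> total=22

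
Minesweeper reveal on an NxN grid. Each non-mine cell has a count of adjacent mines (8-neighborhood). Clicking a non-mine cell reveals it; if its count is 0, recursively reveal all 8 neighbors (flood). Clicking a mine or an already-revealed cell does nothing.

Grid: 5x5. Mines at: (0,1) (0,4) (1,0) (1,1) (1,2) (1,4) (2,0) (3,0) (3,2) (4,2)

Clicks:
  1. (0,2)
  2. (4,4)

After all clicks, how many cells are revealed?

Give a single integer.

Answer: 7

Derivation:
Click 1 (0,2) count=3: revealed 1 new [(0,2)] -> total=1
Click 2 (4,4) count=0: revealed 6 new [(2,3) (2,4) (3,3) (3,4) (4,3) (4,4)] -> total=7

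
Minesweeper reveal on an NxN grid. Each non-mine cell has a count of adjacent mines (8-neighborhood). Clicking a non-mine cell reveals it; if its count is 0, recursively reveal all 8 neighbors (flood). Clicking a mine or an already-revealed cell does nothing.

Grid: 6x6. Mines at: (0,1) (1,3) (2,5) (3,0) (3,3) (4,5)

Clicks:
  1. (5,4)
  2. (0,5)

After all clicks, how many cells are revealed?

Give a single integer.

Answer: 5

Derivation:
Click 1 (5,4) count=1: revealed 1 new [(5,4)] -> total=1
Click 2 (0,5) count=0: revealed 4 new [(0,4) (0,5) (1,4) (1,5)] -> total=5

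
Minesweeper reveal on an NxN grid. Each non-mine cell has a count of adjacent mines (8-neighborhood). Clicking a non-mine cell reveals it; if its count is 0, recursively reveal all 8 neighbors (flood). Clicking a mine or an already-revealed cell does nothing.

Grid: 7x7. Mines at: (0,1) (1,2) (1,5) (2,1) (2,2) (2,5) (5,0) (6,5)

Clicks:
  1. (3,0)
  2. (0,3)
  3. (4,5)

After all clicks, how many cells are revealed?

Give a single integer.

Click 1 (3,0) count=1: revealed 1 new [(3,0)] -> total=1
Click 2 (0,3) count=1: revealed 1 new [(0,3)] -> total=2
Click 3 (4,5) count=0: revealed 22 new [(3,1) (3,2) (3,3) (3,4) (3,5) (3,6) (4,1) (4,2) (4,3) (4,4) (4,5) (4,6) (5,1) (5,2) (5,3) (5,4) (5,5) (5,6) (6,1) (6,2) (6,3) (6,4)] -> total=24

Answer: 24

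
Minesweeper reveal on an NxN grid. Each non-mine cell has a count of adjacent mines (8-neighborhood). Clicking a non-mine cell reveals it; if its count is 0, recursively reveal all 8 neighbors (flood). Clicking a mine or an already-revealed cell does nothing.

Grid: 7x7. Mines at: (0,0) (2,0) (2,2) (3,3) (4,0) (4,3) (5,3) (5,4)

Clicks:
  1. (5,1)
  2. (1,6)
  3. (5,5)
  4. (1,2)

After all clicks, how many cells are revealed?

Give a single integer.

Click 1 (5,1) count=1: revealed 1 new [(5,1)] -> total=1
Click 2 (1,6) count=0: revealed 26 new [(0,1) (0,2) (0,3) (0,4) (0,5) (0,6) (1,1) (1,2) (1,3) (1,4) (1,5) (1,6) (2,3) (2,4) (2,5) (2,6) (3,4) (3,5) (3,6) (4,4) (4,5) (4,6) (5,5) (5,6) (6,5) (6,6)] -> total=27
Click 3 (5,5) count=1: revealed 0 new [(none)] -> total=27
Click 4 (1,2) count=1: revealed 0 new [(none)] -> total=27

Answer: 27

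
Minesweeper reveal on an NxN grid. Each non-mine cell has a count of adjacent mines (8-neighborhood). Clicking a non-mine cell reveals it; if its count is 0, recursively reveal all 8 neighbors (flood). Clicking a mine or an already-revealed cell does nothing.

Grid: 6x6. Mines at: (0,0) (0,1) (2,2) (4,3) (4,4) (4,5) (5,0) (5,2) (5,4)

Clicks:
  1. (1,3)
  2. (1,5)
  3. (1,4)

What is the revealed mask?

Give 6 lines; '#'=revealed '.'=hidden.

Answer: ..####
..####
...###
...###
......
......

Derivation:
Click 1 (1,3) count=1: revealed 1 new [(1,3)] -> total=1
Click 2 (1,5) count=0: revealed 13 new [(0,2) (0,3) (0,4) (0,5) (1,2) (1,4) (1,5) (2,3) (2,4) (2,5) (3,3) (3,4) (3,5)] -> total=14
Click 3 (1,4) count=0: revealed 0 new [(none)] -> total=14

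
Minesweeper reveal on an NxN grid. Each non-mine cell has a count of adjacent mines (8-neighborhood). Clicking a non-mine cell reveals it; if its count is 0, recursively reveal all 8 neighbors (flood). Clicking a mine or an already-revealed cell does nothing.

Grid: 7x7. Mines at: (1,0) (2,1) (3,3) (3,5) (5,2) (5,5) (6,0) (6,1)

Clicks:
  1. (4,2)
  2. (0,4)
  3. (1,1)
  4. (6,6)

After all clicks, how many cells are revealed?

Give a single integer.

Answer: 19

Derivation:
Click 1 (4,2) count=2: revealed 1 new [(4,2)] -> total=1
Click 2 (0,4) count=0: revealed 17 new [(0,1) (0,2) (0,3) (0,4) (0,5) (0,6) (1,1) (1,2) (1,3) (1,4) (1,5) (1,6) (2,2) (2,3) (2,4) (2,5) (2,6)] -> total=18
Click 3 (1,1) count=2: revealed 0 new [(none)] -> total=18
Click 4 (6,6) count=1: revealed 1 new [(6,6)] -> total=19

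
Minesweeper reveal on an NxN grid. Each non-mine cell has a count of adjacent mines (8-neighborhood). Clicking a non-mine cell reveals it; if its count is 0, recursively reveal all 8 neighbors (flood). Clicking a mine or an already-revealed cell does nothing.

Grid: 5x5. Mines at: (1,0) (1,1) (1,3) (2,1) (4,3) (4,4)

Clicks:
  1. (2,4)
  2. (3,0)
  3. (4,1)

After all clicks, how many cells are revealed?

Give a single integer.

Answer: 7

Derivation:
Click 1 (2,4) count=1: revealed 1 new [(2,4)] -> total=1
Click 2 (3,0) count=1: revealed 1 new [(3,0)] -> total=2
Click 3 (4,1) count=0: revealed 5 new [(3,1) (3,2) (4,0) (4,1) (4,2)] -> total=7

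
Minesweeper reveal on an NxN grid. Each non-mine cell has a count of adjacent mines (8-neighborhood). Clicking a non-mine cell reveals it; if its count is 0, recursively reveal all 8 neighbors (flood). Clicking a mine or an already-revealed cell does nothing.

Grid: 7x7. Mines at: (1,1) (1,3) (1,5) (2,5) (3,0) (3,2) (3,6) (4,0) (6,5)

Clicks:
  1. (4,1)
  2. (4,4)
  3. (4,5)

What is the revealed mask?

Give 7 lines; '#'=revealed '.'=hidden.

Click 1 (4,1) count=3: revealed 1 new [(4,1)] -> total=1
Click 2 (4,4) count=0: revealed 18 new [(3,3) (3,4) (3,5) (4,2) (4,3) (4,4) (4,5) (5,0) (5,1) (5,2) (5,3) (5,4) (5,5) (6,0) (6,1) (6,2) (6,3) (6,4)] -> total=19
Click 3 (4,5) count=1: revealed 0 new [(none)] -> total=19

Answer: .......
.......
.......
...###.
.#####.
######.
#####..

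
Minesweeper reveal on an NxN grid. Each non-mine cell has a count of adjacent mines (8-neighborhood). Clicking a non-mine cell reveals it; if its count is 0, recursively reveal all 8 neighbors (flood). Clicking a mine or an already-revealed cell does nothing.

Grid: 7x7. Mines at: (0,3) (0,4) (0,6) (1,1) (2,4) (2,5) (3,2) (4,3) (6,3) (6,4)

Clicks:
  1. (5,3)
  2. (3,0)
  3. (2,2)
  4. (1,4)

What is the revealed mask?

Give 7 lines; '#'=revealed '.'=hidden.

Click 1 (5,3) count=3: revealed 1 new [(5,3)] -> total=1
Click 2 (3,0) count=0: revealed 13 new [(2,0) (2,1) (3,0) (3,1) (4,0) (4,1) (4,2) (5,0) (5,1) (5,2) (6,0) (6,1) (6,2)] -> total=14
Click 3 (2,2) count=2: revealed 1 new [(2,2)] -> total=15
Click 4 (1,4) count=4: revealed 1 new [(1,4)] -> total=16

Answer: .......
....#..
###....
##.....
###....
####...
###....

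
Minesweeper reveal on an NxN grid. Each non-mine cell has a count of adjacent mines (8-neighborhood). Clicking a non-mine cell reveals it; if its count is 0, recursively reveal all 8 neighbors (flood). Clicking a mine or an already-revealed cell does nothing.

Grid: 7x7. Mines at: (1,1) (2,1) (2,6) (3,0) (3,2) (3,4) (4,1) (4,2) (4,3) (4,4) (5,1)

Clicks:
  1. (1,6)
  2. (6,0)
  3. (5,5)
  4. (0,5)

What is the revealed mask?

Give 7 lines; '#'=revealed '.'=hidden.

Answer: ..#####
..#####
..####.
.......
.......
.....#.
#......

Derivation:
Click 1 (1,6) count=1: revealed 1 new [(1,6)] -> total=1
Click 2 (6,0) count=1: revealed 1 new [(6,0)] -> total=2
Click 3 (5,5) count=1: revealed 1 new [(5,5)] -> total=3
Click 4 (0,5) count=0: revealed 13 new [(0,2) (0,3) (0,4) (0,5) (0,6) (1,2) (1,3) (1,4) (1,5) (2,2) (2,3) (2,4) (2,5)] -> total=16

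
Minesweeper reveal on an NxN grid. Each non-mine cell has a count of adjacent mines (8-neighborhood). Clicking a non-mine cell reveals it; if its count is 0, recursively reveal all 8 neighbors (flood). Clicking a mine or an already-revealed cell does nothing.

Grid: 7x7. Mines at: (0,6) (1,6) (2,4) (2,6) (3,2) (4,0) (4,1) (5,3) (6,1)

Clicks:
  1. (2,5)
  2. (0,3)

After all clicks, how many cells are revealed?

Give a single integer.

Click 1 (2,5) count=3: revealed 1 new [(2,5)] -> total=1
Click 2 (0,3) count=0: revealed 18 new [(0,0) (0,1) (0,2) (0,3) (0,4) (0,5) (1,0) (1,1) (1,2) (1,3) (1,4) (1,5) (2,0) (2,1) (2,2) (2,3) (3,0) (3,1)] -> total=19

Answer: 19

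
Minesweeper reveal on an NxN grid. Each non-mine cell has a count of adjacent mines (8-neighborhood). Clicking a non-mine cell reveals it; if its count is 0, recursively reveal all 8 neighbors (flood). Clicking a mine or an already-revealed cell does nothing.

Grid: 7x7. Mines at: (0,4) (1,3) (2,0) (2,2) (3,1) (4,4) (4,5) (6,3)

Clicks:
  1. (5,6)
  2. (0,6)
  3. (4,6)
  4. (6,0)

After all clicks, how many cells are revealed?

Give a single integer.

Answer: 22

Derivation:
Click 1 (5,6) count=1: revealed 1 new [(5,6)] -> total=1
Click 2 (0,6) count=0: revealed 11 new [(0,5) (0,6) (1,4) (1,5) (1,6) (2,4) (2,5) (2,6) (3,4) (3,5) (3,6)] -> total=12
Click 3 (4,6) count=1: revealed 1 new [(4,6)] -> total=13
Click 4 (6,0) count=0: revealed 9 new [(4,0) (4,1) (4,2) (5,0) (5,1) (5,2) (6,0) (6,1) (6,2)] -> total=22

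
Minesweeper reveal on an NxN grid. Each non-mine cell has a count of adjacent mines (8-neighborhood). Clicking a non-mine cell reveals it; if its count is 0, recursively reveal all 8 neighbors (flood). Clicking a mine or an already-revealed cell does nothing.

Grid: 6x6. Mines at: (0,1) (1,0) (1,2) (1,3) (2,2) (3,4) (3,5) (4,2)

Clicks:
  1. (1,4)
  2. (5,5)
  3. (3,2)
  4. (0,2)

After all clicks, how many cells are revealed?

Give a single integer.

Click 1 (1,4) count=1: revealed 1 new [(1,4)] -> total=1
Click 2 (5,5) count=0: revealed 6 new [(4,3) (4,4) (4,5) (5,3) (5,4) (5,5)] -> total=7
Click 3 (3,2) count=2: revealed 1 new [(3,2)] -> total=8
Click 4 (0,2) count=3: revealed 1 new [(0,2)] -> total=9

Answer: 9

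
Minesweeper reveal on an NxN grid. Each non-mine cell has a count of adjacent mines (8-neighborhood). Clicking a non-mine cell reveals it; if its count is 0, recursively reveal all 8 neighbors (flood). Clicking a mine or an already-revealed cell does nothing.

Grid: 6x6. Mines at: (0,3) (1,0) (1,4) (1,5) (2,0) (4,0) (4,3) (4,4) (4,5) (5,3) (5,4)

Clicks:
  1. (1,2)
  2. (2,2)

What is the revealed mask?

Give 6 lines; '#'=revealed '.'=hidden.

Answer: ......
.###..
.###..
.###..
......
......

Derivation:
Click 1 (1,2) count=1: revealed 1 new [(1,2)] -> total=1
Click 2 (2,2) count=0: revealed 8 new [(1,1) (1,3) (2,1) (2,2) (2,3) (3,1) (3,2) (3,3)] -> total=9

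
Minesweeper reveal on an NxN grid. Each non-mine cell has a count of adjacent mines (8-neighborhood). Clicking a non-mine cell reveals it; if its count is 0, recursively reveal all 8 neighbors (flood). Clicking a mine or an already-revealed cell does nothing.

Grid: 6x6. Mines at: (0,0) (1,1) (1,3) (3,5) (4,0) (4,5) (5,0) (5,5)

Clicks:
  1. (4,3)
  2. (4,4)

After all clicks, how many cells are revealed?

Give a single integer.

Click 1 (4,3) count=0: revealed 16 new [(2,1) (2,2) (2,3) (2,4) (3,1) (3,2) (3,3) (3,4) (4,1) (4,2) (4,3) (4,4) (5,1) (5,2) (5,3) (5,4)] -> total=16
Click 2 (4,4) count=3: revealed 0 new [(none)] -> total=16

Answer: 16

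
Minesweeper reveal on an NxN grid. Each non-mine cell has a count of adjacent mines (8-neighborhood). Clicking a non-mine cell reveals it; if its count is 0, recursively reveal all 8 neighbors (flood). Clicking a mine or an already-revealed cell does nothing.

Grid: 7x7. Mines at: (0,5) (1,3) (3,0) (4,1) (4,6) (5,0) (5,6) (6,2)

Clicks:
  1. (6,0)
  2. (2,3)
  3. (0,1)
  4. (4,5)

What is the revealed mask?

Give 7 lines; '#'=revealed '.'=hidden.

Answer: ###....
###....
####...
.......
.....#.
.......
#......

Derivation:
Click 1 (6,0) count=1: revealed 1 new [(6,0)] -> total=1
Click 2 (2,3) count=1: revealed 1 new [(2,3)] -> total=2
Click 3 (0,1) count=0: revealed 9 new [(0,0) (0,1) (0,2) (1,0) (1,1) (1,2) (2,0) (2,1) (2,2)] -> total=11
Click 4 (4,5) count=2: revealed 1 new [(4,5)] -> total=12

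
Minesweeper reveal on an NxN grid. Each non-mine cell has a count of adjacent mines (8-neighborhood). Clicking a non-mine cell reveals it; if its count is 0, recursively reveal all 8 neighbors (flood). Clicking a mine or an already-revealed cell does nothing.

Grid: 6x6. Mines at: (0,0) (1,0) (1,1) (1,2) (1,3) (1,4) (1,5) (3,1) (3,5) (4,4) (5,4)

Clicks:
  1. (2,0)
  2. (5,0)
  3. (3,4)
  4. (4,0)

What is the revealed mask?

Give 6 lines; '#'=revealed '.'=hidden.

Click 1 (2,0) count=3: revealed 1 new [(2,0)] -> total=1
Click 2 (5,0) count=0: revealed 8 new [(4,0) (4,1) (4,2) (4,3) (5,0) (5,1) (5,2) (5,3)] -> total=9
Click 3 (3,4) count=2: revealed 1 new [(3,4)] -> total=10
Click 4 (4,0) count=1: revealed 0 new [(none)] -> total=10

Answer: ......
......
#.....
....#.
####..
####..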